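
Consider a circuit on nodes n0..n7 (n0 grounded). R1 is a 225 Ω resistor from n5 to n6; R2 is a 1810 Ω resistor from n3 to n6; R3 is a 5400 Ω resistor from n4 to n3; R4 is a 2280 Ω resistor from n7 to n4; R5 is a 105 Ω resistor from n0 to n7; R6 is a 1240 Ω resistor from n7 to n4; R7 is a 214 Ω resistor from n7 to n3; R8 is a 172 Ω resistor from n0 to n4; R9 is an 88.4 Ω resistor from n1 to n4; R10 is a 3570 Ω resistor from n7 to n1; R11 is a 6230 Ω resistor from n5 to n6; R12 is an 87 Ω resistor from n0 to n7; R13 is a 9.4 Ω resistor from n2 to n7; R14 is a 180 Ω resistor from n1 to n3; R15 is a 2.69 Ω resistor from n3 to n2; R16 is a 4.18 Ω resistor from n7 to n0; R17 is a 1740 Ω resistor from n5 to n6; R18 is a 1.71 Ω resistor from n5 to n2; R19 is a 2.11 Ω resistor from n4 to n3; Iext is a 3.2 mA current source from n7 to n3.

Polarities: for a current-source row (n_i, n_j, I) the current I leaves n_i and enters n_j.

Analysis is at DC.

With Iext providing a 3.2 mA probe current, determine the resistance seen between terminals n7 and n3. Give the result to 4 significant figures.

MNA unknowns: 7 node voltages V₁..V_7
R1: Y=0.004444 on G[5,6]
R2: Y=0.0005525 on G[3,6]
R3: Y=0.0001852 on G[4,3]
R4: Y=0.0004386 on G[7,4]
R5: Y=0.009524 on G[0,7]
R6: Y=0.0008065 on G[7,4]
R7: Y=0.004673 on G[7,3]
R8: Y=0.005814 on G[0,4]
R9: Y=0.01131 on G[1,4]
R10: Y=0.0002801 on G[7,1]
R11: Y=0.0001605 on G[5,6]
R12: Y=0.01149 on G[0,7]
R13: Y=0.1064 on G[2,7]
R14: Y=0.005556 on G[1,3]
R15: Y=0.3717 on G[3,2]
R16: Y=0.2392 on G[7,0]
R17: Y=0.0005747 on G[5,6]
R18: Y=0.5848 on G[5,2]
R19: Y=0.4739 on G[4,3]
Iext: z[7]−=0.0032, z[3]+=0.0032
solve → V1=0.03225, V2=0.02560, V3=0.03313, V4=0.03263, V5=0.02561, V6=0.02633, V7=-0.0007290

R_eq = 10.58 Ω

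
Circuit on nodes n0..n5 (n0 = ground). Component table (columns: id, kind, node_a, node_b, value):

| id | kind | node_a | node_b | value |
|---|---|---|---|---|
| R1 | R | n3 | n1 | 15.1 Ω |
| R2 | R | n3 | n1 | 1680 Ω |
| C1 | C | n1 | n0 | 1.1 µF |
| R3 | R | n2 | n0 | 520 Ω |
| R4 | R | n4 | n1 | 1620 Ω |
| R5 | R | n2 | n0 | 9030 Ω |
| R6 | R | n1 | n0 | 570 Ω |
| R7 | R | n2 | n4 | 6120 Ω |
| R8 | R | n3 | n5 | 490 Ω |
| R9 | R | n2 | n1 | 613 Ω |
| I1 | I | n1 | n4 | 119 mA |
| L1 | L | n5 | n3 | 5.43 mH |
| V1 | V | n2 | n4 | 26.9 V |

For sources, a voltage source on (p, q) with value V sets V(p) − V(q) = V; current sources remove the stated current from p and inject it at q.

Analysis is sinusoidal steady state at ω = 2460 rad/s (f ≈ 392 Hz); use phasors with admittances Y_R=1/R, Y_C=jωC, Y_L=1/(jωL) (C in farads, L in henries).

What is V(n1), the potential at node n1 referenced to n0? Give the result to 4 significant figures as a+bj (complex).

-11.89+11.40j V

Apply KCL at each of the 5 non-ground nodes and solve the resulting linear system.
Node n1: branches {R1, R2, C1, R4, R6, R9, I1} → V_1 = -11.89+11.40j
Node n2: branches {R3, R5, R7, R9, V1} → V_2 = 25.42+5.986j
Node n3: branches {R1, R2, R8, L1} → V_3 = -11.89+11.40j
Node n4: branches {R4, R7, I1, V1} → V_4 = -1.477+5.986j
Node n5: branches {R8, L1} → V_5 = -11.89+11.40j
Source currents: i(V1)=-0.1170-0.003342j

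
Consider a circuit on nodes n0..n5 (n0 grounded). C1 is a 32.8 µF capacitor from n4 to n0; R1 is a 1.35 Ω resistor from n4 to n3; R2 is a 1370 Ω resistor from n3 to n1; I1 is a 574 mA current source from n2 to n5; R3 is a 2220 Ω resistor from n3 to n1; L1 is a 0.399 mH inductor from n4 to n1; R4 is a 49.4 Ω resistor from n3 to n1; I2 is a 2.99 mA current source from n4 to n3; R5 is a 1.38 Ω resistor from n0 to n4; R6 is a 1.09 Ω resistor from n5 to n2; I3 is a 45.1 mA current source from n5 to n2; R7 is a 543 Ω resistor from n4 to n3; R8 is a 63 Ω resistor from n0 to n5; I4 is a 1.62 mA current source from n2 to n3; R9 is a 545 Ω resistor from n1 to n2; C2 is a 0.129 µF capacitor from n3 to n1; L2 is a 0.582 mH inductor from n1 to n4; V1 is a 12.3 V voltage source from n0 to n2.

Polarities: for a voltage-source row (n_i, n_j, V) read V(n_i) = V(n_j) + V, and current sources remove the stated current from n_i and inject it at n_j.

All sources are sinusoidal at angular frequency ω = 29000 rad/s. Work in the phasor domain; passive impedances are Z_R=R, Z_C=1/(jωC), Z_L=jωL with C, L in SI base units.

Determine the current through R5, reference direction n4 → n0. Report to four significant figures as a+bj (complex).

-0.007546+0.01016j A

MNA unknowns: 5 node voltages V₁..V_5 plus 1 source current (V1)
C1: Y=0.000+0.9512j on G[4,0]
R1: Y=0.7407+0.000j on G[4,3]
R2: Y=0.0007299+0.000j on G[3,1]
I1: z[2]−=0.574, z[5]+=0.574
R3: Y=0.0004505+0.000j on G[3,1]
L1: Y=0.000-0.08642j on G[4,1]
R4: Y=0.02024+0.000j on G[3,1]
I2: z[4]−=0.00299, z[3]+=0.00299
R5: Y=0.7246+0.000j on G[0,4]
R6: Y=0.9174+0.000j on G[5,2]
I3: z[5]−=0.0451, z[2]+=0.0451
R7: Y=0.001842+0.000j on G[4,3]
R8: Y=0.01587+0.000j on G[0,5]
I4: z[2]−=0.00162, z[3]+=0.00162
R9: Y=0.001835+0.000j on G[1,2]
C2: Y=0.000+0.003741j on G[3,1]
L2: Y=0.000-0.05925j on G[1,4]
V1: row V0−V2=12.3, i_V1 at 0,2
solve → V1=-0.03493-0.1398j, V2=-12.30+0.000j, V3=-0.004335+0.009560j, V4=-0.01041+0.01402j, V5=-11.52+0.000j
aux → i_V1=-0.2038+0.0002565j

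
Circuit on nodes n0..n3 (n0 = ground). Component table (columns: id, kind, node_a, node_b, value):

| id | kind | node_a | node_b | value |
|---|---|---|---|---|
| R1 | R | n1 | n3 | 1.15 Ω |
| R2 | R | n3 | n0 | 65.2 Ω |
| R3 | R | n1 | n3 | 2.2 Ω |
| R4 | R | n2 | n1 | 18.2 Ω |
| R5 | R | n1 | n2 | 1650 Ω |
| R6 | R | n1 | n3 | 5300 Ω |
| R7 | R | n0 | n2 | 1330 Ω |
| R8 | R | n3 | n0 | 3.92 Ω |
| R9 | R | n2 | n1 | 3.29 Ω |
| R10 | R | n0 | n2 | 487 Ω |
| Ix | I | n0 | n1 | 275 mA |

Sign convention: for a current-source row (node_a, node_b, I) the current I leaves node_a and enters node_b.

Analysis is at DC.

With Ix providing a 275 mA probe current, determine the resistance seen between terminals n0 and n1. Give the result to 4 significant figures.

Element admittances at DC:
  Y(R1) = 0.8696 S between n1,n3
  Y(R2) = 0.01534 S between n3,n0
  Y(R3) = 0.4545 S between n1,n3
  Y(R4) = 0.05495 S between n2,n1
  Y(R5) = 0.0006061 S between n1,n2
  Y(R6) = 0.0001887 S between n1,n3
  Y(R7) = 0.0007519 S between n0,n2
  Y(R8) = 0.2551 S between n3,n0
  Y(R9) = 0.3040 S between n2,n1
  Y(R10) = 0.002053 S between n0,n2
  Ix: injects 0.275 A into n1 (from n0)
Assemble and solve the 3×3 MNA system:
  V(n1)=1.210  V(n2)=1.200  V(n3)=1.004

R_eq = 4.398 Ω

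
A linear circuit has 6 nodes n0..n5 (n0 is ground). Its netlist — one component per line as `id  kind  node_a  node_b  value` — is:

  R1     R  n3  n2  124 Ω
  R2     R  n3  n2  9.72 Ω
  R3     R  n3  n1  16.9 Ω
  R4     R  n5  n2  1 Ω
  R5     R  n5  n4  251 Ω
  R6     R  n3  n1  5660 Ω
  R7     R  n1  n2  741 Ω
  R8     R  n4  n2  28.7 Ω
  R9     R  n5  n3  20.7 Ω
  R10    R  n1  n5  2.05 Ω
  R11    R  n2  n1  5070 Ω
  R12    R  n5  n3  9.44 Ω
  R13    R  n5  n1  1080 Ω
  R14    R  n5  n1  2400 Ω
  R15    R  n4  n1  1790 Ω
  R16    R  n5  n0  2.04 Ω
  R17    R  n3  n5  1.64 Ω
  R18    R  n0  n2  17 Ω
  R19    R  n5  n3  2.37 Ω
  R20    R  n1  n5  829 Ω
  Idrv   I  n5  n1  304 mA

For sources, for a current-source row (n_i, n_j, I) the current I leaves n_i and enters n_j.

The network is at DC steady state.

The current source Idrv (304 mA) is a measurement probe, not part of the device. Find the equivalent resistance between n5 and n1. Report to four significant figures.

R_eq = 1.821 Ω

Element admittances at DC:
  Y(R1) = 0.008065 S between n3,n2
  Y(R2) = 0.1029 S between n3,n2
  Y(R3) = 0.05917 S between n3,n1
  Y(R4) = 1.000 S between n5,n2
  Y(R5) = 0.003984 S between n5,n4
  Y(R6) = 0.0001767 S between n3,n1
  Y(R7) = 0.001350 S between n1,n2
  Y(R8) = 0.03484 S between n4,n2
  Y(R9) = 0.04831 S between n5,n3
  Y(R10) = 0.4878 S between n1,n5
  Y(R11) = 0.0001972 S between n2,n1
  Y(R12) = 0.1059 S between n5,n3
  Y(R13) = 0.0009259 S between n5,n1
  Y(R14) = 0.0004167 S between n5,n1
  Y(R15) = 0.0005587 S between n4,n1
  Y(R16) = 0.4902 S between n5,n0
  Y(R17) = 0.6098 S between n3,n5
  Y(R18) = 0.05882 S between n0,n2
  Y(R19) = 0.4219 S between n5,n3
  Y(R20) = 0.001206 S between n1,n5
  Idrv: injects 0.304 A into n1 (from n5)
Assemble and solve the 5×5 MNA system:
  V(n1)=0.5532  V(n2)=0.002938  V(n3)=0.02414  V(n4)=0.01041  V(n5)=-0.0003526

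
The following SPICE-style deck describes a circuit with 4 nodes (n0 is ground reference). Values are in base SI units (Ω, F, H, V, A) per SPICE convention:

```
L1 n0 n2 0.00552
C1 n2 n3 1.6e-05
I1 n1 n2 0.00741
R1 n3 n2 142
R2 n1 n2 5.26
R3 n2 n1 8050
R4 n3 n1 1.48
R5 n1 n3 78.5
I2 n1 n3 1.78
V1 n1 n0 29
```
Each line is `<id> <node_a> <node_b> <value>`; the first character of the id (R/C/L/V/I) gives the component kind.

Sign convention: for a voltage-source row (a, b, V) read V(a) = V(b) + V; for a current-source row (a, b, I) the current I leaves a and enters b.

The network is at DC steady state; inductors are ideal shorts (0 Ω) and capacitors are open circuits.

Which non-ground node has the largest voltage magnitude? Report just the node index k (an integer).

Apply KCL at each of the 3 non-ground nodes and solve the resulting linear system.
Node n1: branches {I1, R2, R3, R4, R5, I2, V1} → V_1 = 29.00
Node n2: branches {L1, C1, I1, R1, R2, R3} → V_2 = 0.000
Node n3: branches {C1, R1, R4, R5, I2} → V_3 = 31.27
Source currents: i(L1)=-5.745, i(V1)=-5.745

3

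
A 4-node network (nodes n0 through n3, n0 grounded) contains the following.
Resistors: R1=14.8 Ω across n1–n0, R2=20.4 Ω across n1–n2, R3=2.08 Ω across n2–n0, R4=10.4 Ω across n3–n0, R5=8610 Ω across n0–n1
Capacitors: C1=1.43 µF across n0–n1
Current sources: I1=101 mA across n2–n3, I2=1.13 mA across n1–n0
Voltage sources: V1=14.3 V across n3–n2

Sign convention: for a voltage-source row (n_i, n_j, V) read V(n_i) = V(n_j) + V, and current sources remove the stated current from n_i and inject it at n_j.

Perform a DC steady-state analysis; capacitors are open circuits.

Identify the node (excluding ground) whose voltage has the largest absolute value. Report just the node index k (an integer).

3

Apply KCL at each of the 3 non-ground nodes and solve the resulting linear system.
Node n1: branches {R1, R2, C1, R5, I2} → V_1 = -0.9641
Node n2: branches {R2, R3, I1, V1} → V_2 = -2.272
Node n3: branches {R4, I1, V1} → V_3 = 12.03
Source currents: i(V1)=-1.056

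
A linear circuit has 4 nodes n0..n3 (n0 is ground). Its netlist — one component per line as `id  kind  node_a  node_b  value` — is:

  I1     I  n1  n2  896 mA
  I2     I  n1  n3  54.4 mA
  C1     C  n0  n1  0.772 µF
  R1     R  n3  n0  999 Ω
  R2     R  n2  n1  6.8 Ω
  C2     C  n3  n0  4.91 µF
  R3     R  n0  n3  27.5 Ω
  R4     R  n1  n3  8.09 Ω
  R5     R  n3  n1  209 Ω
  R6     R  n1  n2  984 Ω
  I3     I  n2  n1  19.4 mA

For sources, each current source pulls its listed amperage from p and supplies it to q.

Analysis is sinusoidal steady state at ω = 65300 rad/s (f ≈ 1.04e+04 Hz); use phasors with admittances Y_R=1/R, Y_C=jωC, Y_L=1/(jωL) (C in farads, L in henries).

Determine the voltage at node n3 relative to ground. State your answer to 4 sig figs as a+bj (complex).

MNA unknowns: 3 node voltages V₁..V_3
I1: z[1]−=0.896, z[2]+=0.896
I2: z[1]−=0.0544, z[3]+=0.0544
C1: Y=0.000+0.05041j on G[0,1]
R1: Y=0.001001+0.000j on G[3,0]
R2: Y=0.1471+0.000j on G[2,1]
C2: Y=0.000+0.3206j on G[3,0]
R3: Y=0.03636+0.000j on G[0,3]
R4: Y=0.1236+0.000j on G[1,3]
R5: Y=0.004785+0.000j on G[3,1]
R6: Y=0.001016+0.000j on G[1,2]
I3: z[2]−=0.0194, z[1]+=0.0194
solve → V1=-0.3256+0.1158j, V2=5.594+0.1158j, V3=0.05261-0.01207j

0.05261-0.01207j V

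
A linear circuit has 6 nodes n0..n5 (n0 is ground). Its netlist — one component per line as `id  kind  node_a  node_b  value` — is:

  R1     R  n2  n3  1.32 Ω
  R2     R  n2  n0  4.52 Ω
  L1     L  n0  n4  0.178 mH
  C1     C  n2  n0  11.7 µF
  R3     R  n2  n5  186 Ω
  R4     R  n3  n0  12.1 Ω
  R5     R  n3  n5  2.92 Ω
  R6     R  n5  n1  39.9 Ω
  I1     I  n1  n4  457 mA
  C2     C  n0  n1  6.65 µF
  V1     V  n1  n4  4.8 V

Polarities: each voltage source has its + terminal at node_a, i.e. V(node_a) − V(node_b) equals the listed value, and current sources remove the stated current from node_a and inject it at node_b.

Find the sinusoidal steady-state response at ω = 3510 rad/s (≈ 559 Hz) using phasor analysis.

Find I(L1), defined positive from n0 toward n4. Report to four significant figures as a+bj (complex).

Element admittances at ω=3510 rad/s:
  Y(R1) = 0.7576+0.000j S between n2,n3
  Y(R2) = 0.2212+0.000j S between n2,n0
  Y(L1) = 0.000-1.601j S between n0,n4
  Y(C1) = 0.000+0.04107j S between n2,n0
  Y(R3) = 0.005376+0.000j S between n2,n5
  Y(R4) = 0.08264+0.000j S between n3,n0
  Y(R5) = 0.3425+0.000j S between n3,n5
  Y(R6) = 0.02506+0.000j S between n5,n1
  I1: injects 0.457 A into n4 (from n1)
  Y(C2) = 0.000+0.02334j S between n0,n1
  V1: constraint V(n1)−V(n4) = 4.8
Assemble and solve the 6×6 MNA system:
  V(n1)=4.871-0.06623j  V(n2)=0.3129-0.04520j  V(n3)=0.4039-0.04146j  V(n4)=0.07067-0.06623j  V(n5)=0.7028-0.04317j
  i(V1)=-0.5630-0.1131j

0.1060+0.1131j A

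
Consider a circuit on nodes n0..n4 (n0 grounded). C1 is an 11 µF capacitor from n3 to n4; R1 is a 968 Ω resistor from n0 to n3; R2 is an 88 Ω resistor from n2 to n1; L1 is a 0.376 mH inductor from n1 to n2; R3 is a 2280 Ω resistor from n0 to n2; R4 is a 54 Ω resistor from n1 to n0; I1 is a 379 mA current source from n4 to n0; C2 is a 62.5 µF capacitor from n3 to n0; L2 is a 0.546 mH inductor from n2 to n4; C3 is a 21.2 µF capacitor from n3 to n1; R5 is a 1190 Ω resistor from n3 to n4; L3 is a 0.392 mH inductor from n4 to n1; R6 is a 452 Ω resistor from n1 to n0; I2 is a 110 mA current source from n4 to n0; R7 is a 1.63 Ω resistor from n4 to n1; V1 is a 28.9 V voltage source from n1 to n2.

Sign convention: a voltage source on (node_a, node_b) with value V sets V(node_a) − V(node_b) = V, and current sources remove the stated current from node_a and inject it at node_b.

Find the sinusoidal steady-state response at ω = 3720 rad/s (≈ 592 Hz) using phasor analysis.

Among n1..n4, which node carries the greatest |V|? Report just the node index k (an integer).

2

Apply KCL at each of the 4 non-ground nodes and solve the resulting linear system.
Node n1: branches {R2, L1, R4, C3, L3, R6, R7, V1} → V_1 = 1.981+4.817j
Node n2: branches {R2, L1, R3, L2, V1} → V_2 = -26.92+4.817j
Node n3: branches {C1, R1, C2, C3, R5} → V_3 = -0.4485+2.227j
Node n4: branches {C1, I1, L2, R5, L3, I2, R7} → V_4 = -7.777+9.750j
Source currents: i(V1)=-2.769+30.09j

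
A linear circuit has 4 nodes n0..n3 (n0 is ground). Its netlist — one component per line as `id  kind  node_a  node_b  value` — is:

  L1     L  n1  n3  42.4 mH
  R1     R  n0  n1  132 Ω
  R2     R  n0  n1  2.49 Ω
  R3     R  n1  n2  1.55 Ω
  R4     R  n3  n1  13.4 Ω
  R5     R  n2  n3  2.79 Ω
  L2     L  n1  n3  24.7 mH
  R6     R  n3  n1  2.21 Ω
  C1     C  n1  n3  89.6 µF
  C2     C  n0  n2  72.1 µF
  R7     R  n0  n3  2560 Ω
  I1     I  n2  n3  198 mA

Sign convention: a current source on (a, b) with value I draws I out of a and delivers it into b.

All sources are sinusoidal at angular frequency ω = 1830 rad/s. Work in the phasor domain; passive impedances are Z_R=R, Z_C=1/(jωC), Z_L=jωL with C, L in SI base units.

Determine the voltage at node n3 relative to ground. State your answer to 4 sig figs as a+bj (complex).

0.1817+0.01656j V

MNA unknowns: 3 node voltages V₁..V_3
L1: Y=0.000-0.01289j on G[1,3]
R1: Y=0.007576+0.000j on G[0,1]
R2: Y=0.4016+0.000j on G[0,1]
R3: Y=0.6452+0.000j on G[1,2]
R4: Y=0.07463+0.000j on G[3,1]
R5: Y=0.3584+0.000j on G[2,3]
L2: Y=0.000-0.02212j on G[1,3]
R6: Y=0.4525+0.000j on G[3,1]
C1: Y=0.000+0.1640j on G[1,3]
C2: Y=0.000+0.1319j on G[0,2]
R7: Y=0.0003906+0.000j on G[0,3]
I1: z[2]−=0.198, z[3]+=0.198
solve → V1=0.01452+0.03774j, V2=-0.1171+0.04557j, V3=0.1817+0.01656j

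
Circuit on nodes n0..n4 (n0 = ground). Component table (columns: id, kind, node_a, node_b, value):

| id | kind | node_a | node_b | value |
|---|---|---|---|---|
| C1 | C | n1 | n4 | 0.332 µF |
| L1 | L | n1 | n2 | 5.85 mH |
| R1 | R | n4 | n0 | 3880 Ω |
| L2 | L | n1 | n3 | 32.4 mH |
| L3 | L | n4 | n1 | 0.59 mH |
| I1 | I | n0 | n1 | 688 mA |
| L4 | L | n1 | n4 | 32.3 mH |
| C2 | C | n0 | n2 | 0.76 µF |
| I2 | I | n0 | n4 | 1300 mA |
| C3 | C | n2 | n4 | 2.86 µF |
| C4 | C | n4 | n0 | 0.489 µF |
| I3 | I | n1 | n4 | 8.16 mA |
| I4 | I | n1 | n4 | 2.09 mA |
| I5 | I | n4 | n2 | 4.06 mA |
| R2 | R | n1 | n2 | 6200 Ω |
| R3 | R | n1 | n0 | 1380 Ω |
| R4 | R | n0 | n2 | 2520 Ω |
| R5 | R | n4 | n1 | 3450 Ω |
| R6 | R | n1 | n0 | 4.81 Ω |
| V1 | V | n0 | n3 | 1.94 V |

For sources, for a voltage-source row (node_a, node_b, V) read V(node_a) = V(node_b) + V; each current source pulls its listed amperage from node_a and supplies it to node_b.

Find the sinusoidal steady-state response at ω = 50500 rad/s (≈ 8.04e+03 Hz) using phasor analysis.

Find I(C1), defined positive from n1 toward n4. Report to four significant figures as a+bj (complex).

MNA unknowns: 4 node voltages V₁..V_4 plus 1 source current (V1)
C1: Y=0.000+0.01677j on G[1,4]
L1: Y=0.000-0.003385j on G[1,2]
R1: Y=0.0002577+0.000j on G[4,0]
L2: Y=0.000-0.0006112j on G[1,3]
L3: Y=0.000-0.03356j on G[4,1]
I1: z[0]−=0.688, z[1]+=0.688
L4: Y=0.000-0.0006131j on G[1,4]
C2: Y=0.000+0.03838j on G[0,2]
I2: z[0]−=1.3, z[4]+=1.3
C3: Y=0.000+0.1444j on G[2,4]
C4: Y=0.000+0.02469j on G[4,0]
I3: z[1]−=0.00816, z[4]+=0.00816
I4: z[1]−=0.00209, z[4]+=0.00209
I5: z[4]−=0.00406, z[2]+=0.00406
R2: Y=0.0001613+0.000j on G[1,2]
R3: Y=0.0007246+0.000j on G[1,0]
R4: Y=0.0003968+0.000j on G[0,2]
R5: Y=0.0002899+0.000j on G[4,1]
R6: Y=0.2079+0.000j on G[1,0]
V1: row V0−V3=1.94, i_V1 at 0,3
solve → V1=-0.2779-0.2040j, V2=0.9818-29.63j, V3=-1.940+0.000j, V4=1.099-36.79j
aux → i_V1=0.0001247+0.001016j

-0.6133-0.02308j A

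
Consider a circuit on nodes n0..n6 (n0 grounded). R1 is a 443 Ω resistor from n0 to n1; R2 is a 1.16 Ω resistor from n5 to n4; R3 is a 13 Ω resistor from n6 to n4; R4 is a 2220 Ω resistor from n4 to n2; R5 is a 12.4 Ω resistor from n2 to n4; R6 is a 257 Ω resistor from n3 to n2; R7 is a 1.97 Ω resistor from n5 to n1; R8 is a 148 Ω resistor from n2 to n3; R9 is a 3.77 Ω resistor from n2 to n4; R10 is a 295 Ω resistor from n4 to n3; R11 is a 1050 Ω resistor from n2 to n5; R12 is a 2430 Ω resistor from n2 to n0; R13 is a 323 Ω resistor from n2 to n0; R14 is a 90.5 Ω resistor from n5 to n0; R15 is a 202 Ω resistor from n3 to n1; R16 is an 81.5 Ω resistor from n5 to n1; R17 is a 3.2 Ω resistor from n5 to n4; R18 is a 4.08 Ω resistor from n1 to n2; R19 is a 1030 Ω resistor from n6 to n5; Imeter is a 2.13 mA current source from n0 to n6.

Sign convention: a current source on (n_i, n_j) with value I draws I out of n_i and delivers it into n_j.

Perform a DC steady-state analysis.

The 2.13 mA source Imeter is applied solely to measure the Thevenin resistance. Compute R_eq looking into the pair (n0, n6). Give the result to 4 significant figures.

Apply KCL at each of the 6 non-ground nodes and solve the resulting linear system.
Node n1: branches {R1, R7, R15, R16, R18} → V_1 = 0.1263
Node n2: branches {R4, R5, R6, R8, R9, R11, R12, R13, R18} → V_2 = 0.1266
Node n3: branches {R6, R8, R10, R15} → V_3 = 0.1268
Node n4: branches {R2, R3, R4, R5, R9, R10, R17} → V_4 = 0.1281
Node n5: branches {R2, R7, R11, R14, R16, R17, R19} → V_5 = 0.1268
Node n6: branches {R3, R19, Imeter} → V_6 = 0.1554

R_eq = 72.97 Ω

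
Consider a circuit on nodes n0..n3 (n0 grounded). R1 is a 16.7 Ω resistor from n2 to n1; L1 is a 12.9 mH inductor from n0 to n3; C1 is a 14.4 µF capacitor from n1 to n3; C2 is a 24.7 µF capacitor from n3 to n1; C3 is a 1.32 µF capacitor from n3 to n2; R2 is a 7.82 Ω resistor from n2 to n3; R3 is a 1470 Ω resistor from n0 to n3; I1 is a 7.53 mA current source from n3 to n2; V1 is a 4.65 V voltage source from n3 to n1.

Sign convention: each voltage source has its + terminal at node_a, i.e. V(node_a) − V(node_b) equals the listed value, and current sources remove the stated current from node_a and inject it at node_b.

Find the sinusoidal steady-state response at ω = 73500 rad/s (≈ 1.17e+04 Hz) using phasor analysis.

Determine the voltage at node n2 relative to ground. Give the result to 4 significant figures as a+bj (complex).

MNA unknowns: 3 node voltages V₁..V_3 plus 1 source current (V1)
R1: Y=0.05988+0.000j on G[2,1]
L1: Y=0.000-0.001055j on G[0,3]
C1: Y=0.000+1.058j on G[1,3]
C2: Y=0.000+1.815j on G[3,1]
C3: Y=0.000+0.09702j on G[3,2]
R2: Y=0.1279+0.000j on G[2,3]
R3: Y=0.0006803+0.000j on G[0,3]
I1: z[3]−=0.00753, z[2]+=0.00753
V1: row V3−V1=4.65, i_V1 at 3,1
solve → V1=-4.650+0.000j, V2=-1.139+0.5885j, V3=0.000+0.000j
aux → i_V1=-0.2103-13.40j

-1.139+0.5885j V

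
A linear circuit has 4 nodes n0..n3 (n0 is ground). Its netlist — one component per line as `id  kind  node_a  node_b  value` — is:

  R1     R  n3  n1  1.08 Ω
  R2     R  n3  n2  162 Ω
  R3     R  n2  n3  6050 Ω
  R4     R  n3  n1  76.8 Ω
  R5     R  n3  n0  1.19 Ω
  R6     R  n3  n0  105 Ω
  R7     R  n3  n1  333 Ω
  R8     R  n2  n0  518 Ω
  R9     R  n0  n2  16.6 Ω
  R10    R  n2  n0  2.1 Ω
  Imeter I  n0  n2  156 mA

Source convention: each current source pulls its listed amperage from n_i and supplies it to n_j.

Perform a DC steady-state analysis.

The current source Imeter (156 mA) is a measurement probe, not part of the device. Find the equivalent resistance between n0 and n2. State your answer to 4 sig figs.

R_eq = 1.836 Ω

Element admittances at DC:
  Y(R1) = 0.9259 S between n3,n1
  Y(R2) = 0.006173 S between n3,n2
  Y(R3) = 0.0001653 S between n2,n3
  Y(R4) = 0.01302 S between n3,n1
  Y(R5) = 0.8403 S between n3,n0
  Y(R6) = 0.009524 S between n3,n0
  Y(R7) = 0.003003 S between n3,n1
  Y(R8) = 0.001931 S between n2,n0
  Y(R9) = 0.06024 S between n0,n2
  Y(R10) = 0.4762 S between n2,n0
  Imeter: injects 0.156 A into n2 (from n0)
Assemble and solve the 3×3 MNA system:
  V(n1)=0.002120  V(n2)=0.2864  V(n3)=0.002120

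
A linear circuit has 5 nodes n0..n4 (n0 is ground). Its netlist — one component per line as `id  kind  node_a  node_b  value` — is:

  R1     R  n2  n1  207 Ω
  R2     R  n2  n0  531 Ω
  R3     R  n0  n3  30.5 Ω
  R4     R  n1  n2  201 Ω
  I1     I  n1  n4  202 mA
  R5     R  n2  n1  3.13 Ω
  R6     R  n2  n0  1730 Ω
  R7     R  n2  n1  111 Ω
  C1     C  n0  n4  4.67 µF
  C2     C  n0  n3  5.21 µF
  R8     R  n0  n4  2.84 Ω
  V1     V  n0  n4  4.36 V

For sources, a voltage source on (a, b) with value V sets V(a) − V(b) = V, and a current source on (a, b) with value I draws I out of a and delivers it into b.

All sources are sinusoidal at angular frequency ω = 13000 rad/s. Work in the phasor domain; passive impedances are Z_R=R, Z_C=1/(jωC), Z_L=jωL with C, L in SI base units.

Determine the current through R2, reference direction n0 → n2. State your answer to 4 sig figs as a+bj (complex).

Element admittances at ω=13000 rad/s:
  Y(R1) = 0.004831+0.000j S between n2,n1
  Y(R2) = 0.001883+0.000j S between n2,n0
  Y(R3) = 0.03279+0.000j S between n0,n3
  Y(R4) = 0.004975+0.000j S between n1,n2
  I1: injects 0.202 A into n4 (from n1)
  Y(R5) = 0.3195+0.000j S between n2,n1
  Y(R6) = 0.0005780+0.000j S between n2,n0
  Y(R7) = 0.009009+0.000j S between n2,n1
  Y(C1) = 0.000+0.06071j S between n0,n4
  Y(C2) = 0.000+0.06773j S between n0,n3
  Y(R8) = 0.3521+0.000j S between n0,n4
  V1: constraint V(n0)−V(n4) = 4.36
Assemble and solve the 5×5 MNA system:
  V(n1)=-82.67+0.000j  V(n2)=-82.07+0.000j  V(n3)=0.000+0.000j  V(n4)=-4.360+0.000j
  i(V1)=-1.737-0.2647j

0.1546+0.000j A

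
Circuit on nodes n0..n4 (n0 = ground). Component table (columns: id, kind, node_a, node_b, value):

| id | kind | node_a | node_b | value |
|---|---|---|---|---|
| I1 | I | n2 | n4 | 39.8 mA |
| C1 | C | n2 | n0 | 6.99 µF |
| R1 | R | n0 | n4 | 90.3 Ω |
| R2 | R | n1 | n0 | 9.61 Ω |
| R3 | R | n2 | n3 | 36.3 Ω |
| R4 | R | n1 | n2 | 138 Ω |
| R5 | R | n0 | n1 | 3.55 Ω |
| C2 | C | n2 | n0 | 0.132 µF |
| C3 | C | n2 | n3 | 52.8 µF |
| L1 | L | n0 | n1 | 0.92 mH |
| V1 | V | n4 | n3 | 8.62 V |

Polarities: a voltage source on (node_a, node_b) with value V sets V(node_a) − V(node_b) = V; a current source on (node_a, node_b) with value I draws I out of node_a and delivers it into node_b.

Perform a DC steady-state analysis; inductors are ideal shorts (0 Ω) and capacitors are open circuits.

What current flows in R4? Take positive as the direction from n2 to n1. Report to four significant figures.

Element admittances at DC:
  I1: injects 0.0398 A into n4 (from n2)
  Y(C1) = 0.000 S between n2,n0
  Y(R1) = 0.01107 S between n0,n4
  Y(R2) = 0.1041 S between n1,n0
  Y(R3) = 0.02755 S between n2,n3
  Y(R4) = 0.007246 S between n1,n2
  Y(R5) = 0.2817 S between n0,n1
  Y(C2) = 0.000 S between n2,n0
  Y(C3) = 0.000 S between n2,n3
  L1: short n0↔n1 (DC inductor)
  V1: constraint V(n4)−V(n3) = 8.62
Assemble and solve the 6×6 MNA system:
  V(n1)=0.000  V(n2)=-5.249  V(n3)=-5.185  V(n4)=3.435
  i(L1)=0.03804  i(V1)=0.001762

-0.03804 A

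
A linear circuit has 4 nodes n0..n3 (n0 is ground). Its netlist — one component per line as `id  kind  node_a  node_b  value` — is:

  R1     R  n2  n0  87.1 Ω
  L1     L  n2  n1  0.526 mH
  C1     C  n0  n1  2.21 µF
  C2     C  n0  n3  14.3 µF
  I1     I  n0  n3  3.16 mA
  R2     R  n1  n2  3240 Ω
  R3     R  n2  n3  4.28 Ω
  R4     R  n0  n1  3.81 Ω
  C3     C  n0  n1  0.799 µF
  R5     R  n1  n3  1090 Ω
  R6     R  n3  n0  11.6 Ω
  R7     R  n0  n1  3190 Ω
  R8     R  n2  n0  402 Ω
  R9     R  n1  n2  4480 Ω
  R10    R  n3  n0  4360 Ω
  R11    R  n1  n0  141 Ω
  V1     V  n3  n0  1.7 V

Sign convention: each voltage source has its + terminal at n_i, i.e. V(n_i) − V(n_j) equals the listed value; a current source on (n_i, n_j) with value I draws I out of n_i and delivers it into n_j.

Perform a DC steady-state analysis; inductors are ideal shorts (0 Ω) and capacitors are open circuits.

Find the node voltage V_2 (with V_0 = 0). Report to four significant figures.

0.7692 V

Apply KCL at each of the 3 non-ground nodes and solve the resulting linear system.
Node n1: branches {L1, C1, R2, R4, C3, R5, R7, R9, R11} → V_1 = 0.7692
Node n2: branches {R1, L1, R2, R3, R8, R9} → V_2 = 0.7692
Node n3: branches {C2, I1, R3, R5, R6, R10, V1} → V_3 = 1.700
Source currents: i(L1)=0.2067, i(V1)=-0.3621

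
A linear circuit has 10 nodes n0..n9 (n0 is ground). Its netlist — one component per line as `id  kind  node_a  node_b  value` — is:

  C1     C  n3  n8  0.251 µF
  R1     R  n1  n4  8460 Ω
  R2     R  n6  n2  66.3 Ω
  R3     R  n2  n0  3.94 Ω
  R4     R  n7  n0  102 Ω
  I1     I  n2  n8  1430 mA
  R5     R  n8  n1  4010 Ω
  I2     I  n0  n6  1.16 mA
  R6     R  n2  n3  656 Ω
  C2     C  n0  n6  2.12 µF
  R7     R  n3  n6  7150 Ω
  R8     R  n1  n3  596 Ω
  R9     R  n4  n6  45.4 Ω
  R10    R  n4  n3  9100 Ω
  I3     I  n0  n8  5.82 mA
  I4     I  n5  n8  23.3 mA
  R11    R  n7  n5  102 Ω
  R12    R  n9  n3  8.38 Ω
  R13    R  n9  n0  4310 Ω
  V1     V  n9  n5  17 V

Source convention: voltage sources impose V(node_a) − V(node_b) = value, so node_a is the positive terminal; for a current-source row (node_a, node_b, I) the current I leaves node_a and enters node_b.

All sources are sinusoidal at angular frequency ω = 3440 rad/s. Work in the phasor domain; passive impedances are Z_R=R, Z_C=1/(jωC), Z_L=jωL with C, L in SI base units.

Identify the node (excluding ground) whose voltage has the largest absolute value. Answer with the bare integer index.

8

MNA unknowns: 9 node voltages V₁..V_9 plus 1 source current (V1)
C1: Y=0.000+0.0008634j on G[3,8]
R1: Y=0.0001182+0.000j on G[1,4]
R2: Y=0.01508+0.000j on G[6,2]
R3: Y=0.2538+0.000j on G[2,0]
R4: Y=0.009804+0.000j on G[7,0]
I1: z[2]−=1.43, z[8]+=1.43
R5: Y=0.0002494+0.000j on G[8,1]
I2: z[0]−=0.00116, z[6]+=0.00116
R6: Y=0.001524+0.000j on G[2,3]
C2: Y=0.000+0.007293j on G[0,6]
R7: Y=0.0001399+0.000j on G[3,6]
R8: Y=0.001678+0.000j on G[1,3]
R9: Y=0.02203+0.000j on G[4,6]
R10: Y=0.0001099+0.000j on G[4,3]
I3: z[0]−=0.00582, z[8]+=0.00582
I4: z[5]−=0.0233, z[8]+=0.0233
R11: Y=0.009804+0.000j on G[7,5]
R12: Y=0.1193+0.000j on G[9,3]
R13: Y=0.0002320+0.000j on G[9,0]
V1: row V9−V5=17, i_V1 at 9,5
solve → V1=257.5-190.3j, V2=-3.996-0.08536j, V3=221.2+3.205j, V4=3.259-2.830j, V5=195.5+3.073j, V6=0.8077-1.854j, V7=97.76+1.536j, V8=622.9-1581j, V9=212.5+3.073j
aux → i_V1=0.9818+0.01506j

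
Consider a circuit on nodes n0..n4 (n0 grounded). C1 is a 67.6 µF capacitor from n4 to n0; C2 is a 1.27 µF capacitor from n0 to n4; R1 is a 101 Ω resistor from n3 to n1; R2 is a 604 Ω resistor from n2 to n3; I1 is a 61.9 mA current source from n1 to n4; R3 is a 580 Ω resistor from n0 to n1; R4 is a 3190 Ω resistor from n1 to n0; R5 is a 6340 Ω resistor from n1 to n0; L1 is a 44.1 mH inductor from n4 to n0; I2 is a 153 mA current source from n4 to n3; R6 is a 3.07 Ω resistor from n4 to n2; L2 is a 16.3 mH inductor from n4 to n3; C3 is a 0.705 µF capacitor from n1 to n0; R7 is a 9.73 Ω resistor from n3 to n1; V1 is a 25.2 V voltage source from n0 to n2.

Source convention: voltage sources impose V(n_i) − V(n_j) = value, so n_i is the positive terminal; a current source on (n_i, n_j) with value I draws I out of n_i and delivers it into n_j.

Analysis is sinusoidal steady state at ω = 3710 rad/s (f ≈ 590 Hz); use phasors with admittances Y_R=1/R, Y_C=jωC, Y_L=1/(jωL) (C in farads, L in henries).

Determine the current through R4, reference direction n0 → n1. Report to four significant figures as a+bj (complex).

Apply KCL at each of the 4 non-ground nodes and solve the resulting linear system.
Node n1: branches {R1, I1, R3, R4, R5, C3, R7} → V_1 = -12.72+21.17j
Node n2: branches {R2, R6, V1} → V_2 = -25.20+0.000j
Node n3: branches {R1, R2, I2, L2, R7} → V_3 = -12.91+21.29j
Node n4: branches {C1, C2, I1, L1, I2, R6, L2} → V_4 = -15.84+11.98j
Source currents: i(V1)=-3.070-3.936j

0.003986-0.006638j A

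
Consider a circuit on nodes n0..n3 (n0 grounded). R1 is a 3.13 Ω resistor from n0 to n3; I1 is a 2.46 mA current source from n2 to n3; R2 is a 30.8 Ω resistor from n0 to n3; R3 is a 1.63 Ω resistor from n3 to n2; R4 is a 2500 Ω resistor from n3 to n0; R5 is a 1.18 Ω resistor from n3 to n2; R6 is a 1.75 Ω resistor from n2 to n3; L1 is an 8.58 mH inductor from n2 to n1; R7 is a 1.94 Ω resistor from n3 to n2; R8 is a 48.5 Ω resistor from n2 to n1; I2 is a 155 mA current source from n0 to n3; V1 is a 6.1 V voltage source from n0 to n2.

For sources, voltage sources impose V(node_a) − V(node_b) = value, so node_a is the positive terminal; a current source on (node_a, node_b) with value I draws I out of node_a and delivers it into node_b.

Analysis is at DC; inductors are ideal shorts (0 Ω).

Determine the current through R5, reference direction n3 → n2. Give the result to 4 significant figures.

Element admittances at DC:
  Y(R1) = 0.3195 S between n0,n3
  I1: injects 0.00246 A into n3 (from n2)
  Y(R2) = 0.03247 S between n0,n3
  Y(R3) = 0.6135 S between n3,n2
  Y(R4) = 0.0004000 S between n3,n0
  Y(R5) = 0.8475 S between n3,n2
  Y(R6) = 0.5714 S between n2,n3
  L1: short n2↔n1 (DC inductor)
  Y(R7) = 0.5155 S between n3,n2
  Y(R8) = 0.02062 S between n2,n1
  I2: injects 0.155 A into n3 (from n0)
  V1: constraint V(n0)−V(n2) = 6.1
Assemble and solve the 5×5 MNA system:
  V(n1)=-6.100  V(n2)=-6.100  V(n3)=-5.305
  i(L1)=0.000  i(V1)=-2.024

0.6741 A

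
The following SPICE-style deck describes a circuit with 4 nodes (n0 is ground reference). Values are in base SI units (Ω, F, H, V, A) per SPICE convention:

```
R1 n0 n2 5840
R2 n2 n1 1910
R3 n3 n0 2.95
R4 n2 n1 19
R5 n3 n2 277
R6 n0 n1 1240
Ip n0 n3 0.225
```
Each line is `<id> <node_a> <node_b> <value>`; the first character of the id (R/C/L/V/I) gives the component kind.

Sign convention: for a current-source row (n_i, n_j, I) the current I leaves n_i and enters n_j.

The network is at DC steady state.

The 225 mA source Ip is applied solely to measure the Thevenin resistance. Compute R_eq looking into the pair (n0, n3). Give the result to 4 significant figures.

R_eq = 2.943 Ω

Apply KCL at each of the 3 non-ground nodes and solve the resulting linear system.
Node n1: branches {R2, R4, R6} → V_1 = 0.5147
Node n2: branches {R1, R2, R4, R5} → V_2 = 0.5225
Node n3: branches {R3, R5, Ip} → V_3 = 0.6623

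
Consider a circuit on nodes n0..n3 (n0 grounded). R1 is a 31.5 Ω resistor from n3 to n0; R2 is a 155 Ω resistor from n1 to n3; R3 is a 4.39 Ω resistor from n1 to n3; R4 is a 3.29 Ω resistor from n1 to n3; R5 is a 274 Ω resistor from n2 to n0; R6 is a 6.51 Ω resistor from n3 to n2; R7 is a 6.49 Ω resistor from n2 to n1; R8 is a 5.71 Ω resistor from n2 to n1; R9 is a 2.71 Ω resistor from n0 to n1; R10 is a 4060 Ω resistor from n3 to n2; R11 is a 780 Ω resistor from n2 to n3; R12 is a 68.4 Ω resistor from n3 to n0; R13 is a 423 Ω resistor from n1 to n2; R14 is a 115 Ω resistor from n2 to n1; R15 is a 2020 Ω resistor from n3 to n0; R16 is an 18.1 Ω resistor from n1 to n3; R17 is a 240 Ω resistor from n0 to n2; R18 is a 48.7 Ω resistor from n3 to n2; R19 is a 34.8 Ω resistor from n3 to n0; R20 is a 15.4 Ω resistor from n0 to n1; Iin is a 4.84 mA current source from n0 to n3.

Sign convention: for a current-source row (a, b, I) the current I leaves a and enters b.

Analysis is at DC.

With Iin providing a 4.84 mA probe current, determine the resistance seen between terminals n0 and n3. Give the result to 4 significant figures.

MNA unknowns: 3 node voltages V₁..V_3
R1: Y=0.03175 on G[3,0]
R2: Y=0.006452 on G[1,3]
R3: Y=0.2278 on G[1,3]
R4: Y=0.3040 on G[1,3]
R5: Y=0.003650 on G[2,0]
R6: Y=0.1536 on G[3,2]
R7: Y=0.1541 on G[2,1]
R8: Y=0.1751 on G[2,1]
R9: Y=0.3690 on G[0,1]
R10: Y=0.0002463 on G[3,2]
R11: Y=0.001282 on G[2,3]
R12: Y=0.01462 on G[3,0]
R13: Y=0.002364 on G[1,2]
R14: Y=0.008696 on G[2,1]
R15: Y=0.0004950 on G[3,0]
R16: Y=0.05525 on G[1,3]
R17: Y=0.004167 on G[0,2]
R18: Y=0.02053 on G[3,2]
R19: Y=0.02874 on G[3,0]
R20: Y=0.06494 on G[0,1]
Iin: z[0]−=0.00484, z[3]+=0.00484
solve → V1=0.008555, V2=0.01021, V3=0.01386

R_eq = 2.864 Ω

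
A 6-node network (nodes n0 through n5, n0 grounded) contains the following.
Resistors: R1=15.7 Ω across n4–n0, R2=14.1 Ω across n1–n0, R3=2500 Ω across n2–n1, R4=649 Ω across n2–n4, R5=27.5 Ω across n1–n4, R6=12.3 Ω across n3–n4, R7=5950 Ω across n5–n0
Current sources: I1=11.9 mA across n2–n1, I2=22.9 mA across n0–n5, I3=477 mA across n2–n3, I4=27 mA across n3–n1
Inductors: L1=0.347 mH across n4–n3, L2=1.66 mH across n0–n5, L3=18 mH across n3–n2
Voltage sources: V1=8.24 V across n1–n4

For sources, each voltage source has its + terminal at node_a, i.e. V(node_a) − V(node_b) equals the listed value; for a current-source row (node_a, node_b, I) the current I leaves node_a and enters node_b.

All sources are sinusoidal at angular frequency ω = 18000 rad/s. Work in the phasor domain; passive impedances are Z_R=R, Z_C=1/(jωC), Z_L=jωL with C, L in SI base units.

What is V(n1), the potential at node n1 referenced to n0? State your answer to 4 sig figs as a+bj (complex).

MNA unknowns: 5 node voltages V₁..V_5 plus 1 source current (V1)
R1: Y=0.06369+0.000j on G[4,0]
R2: Y=0.07092+0.000j on G[1,0]
I1: z[2]−=0.0119, z[1]+=0.0119
I2: z[0]−=0.0229, z[5]+=0.0229
R3: Y=0.0004000+0.000j on G[2,1]
R4: Y=0.001541+0.000j on G[2,4]
R5: Y=0.03636+0.000j on G[1,4]
L1: Y=0.000-0.1601j on G[4,3]
L2: Y=0.000-0.03347j on G[0,5]
I3: z[2]−=0.477, z[3]+=0.477
R6: Y=0.08130+0.000j on G[3,4]
L3: Y=0.000-0.003086j on G[3,2]
R7: Y=0.0001681+0.000j on G[5,0]
I4: z[3]−=0.027, z[1]+=0.027
V1: row V1−V4=8.24, i_V1 at 1,4
solve → V1=3.899+0.000j, V2=-75.35-111.6j, V3=-5.159+1.054j, V4=-4.341+0.000j, V5=0.003436+0.6842j
aux → i_V1=-0.5689-0.04465j

3.899+0.000j V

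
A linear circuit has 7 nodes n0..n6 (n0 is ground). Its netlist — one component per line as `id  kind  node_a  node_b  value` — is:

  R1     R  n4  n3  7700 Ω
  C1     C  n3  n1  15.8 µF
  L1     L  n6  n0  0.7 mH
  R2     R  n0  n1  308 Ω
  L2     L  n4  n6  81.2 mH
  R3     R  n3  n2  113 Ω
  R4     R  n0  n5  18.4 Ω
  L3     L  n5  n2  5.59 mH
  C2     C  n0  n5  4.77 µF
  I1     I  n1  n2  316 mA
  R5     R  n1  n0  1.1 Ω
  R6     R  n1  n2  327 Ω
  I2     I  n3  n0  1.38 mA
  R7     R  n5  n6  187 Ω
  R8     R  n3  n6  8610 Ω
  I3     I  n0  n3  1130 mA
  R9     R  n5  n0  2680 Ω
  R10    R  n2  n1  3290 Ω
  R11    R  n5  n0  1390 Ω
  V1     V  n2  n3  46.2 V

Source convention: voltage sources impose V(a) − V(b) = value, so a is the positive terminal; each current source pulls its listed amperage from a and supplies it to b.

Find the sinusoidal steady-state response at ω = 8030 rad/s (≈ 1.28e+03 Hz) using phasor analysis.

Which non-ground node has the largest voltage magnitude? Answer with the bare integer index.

2

Apply KCL at each of the 6 non-ground nodes and solve the resulting linear system.
Node n1: branches {C1, R2, I1, R5, R6, R10} → V_1 = 0.8935+1.617j
Node n2: branches {R3, L3, I1, R6, R10, V1} → V_2 = 58.92-5.760j
Node n3: branches {R1, C1, R3, I2, R8, I3, V1} → V_3 = 12.72-5.760j
Node n4: branches {R1, L2} → V_4 = 1.146+0.7606j
Node n5: branches {R4, L3, C2, R7, R9, R11} → V_5 = -7.252-19.70j
Node n6: branches {L1, L2, R7, R8} → V_6 = 0.5940-0.2195j
Source currents: i(V1)=-0.5985+1.499j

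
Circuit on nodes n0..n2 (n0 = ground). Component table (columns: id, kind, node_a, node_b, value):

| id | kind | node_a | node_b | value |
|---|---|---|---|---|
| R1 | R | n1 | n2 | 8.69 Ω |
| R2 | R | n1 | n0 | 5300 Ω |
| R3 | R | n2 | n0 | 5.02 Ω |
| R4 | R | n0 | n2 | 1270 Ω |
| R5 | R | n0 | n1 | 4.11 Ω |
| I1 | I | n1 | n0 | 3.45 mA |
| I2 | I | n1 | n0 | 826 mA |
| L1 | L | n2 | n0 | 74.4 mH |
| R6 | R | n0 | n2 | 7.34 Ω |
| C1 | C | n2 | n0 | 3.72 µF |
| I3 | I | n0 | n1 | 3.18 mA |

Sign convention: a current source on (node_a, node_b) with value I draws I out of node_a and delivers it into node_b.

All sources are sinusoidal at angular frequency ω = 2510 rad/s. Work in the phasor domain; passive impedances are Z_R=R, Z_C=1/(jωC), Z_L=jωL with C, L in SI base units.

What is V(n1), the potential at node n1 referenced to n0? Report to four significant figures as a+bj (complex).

Apply KCL at each of the 2 non-ground nodes and solve the resulting linear system.
Node n1: branches {R1, R2, R5, I1, I2, I3} → V_1 = -2.510+0.001973j
Node n2: branches {R1, R3, R4, L1, R6, C1} → V_2 = -0.6399+0.006149j

-2.510+0.001973j V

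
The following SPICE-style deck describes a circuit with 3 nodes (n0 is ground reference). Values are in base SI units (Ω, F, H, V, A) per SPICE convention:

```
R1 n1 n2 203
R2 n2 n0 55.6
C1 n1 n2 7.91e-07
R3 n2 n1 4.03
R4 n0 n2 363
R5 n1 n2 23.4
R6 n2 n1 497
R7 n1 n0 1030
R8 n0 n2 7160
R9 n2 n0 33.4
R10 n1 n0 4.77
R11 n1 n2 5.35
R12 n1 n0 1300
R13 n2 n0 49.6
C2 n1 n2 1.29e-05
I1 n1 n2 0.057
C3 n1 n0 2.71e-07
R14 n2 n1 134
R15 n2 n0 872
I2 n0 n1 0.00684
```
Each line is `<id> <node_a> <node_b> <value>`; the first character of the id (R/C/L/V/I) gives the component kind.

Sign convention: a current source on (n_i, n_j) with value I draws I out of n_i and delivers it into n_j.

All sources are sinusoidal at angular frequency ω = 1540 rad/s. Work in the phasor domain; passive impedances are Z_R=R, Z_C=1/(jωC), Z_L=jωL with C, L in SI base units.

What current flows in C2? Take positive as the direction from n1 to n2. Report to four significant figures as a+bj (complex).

-7.754e-05-0.002008j A

MNA unknowns: 2 node voltages V₁..V_2
R1: Y=0.004926+0.000j on G[1,2]
R2: Y=0.01799+0.000j on G[2,0]
C1: Y=0.000+0.001218j on G[1,2]
R3: Y=0.2481+0.000j on G[2,1]
R4: Y=0.002755+0.000j on G[0,2]
R5: Y=0.04274+0.000j on G[1,2]
R6: Y=0.002012+0.000j on G[2,1]
R7: Y=0.0009709+0.000j on G[1,0]
R8: Y=0.0001397+0.000j on G[0,2]
R9: Y=0.02994+0.000j on G[2,0]
R10: Y=0.2096+0.000j on G[1,0]
R11: Y=0.1869+0.000j on G[1,2]
R12: Y=0.0007692+0.000j on G[1,0]
R13: Y=0.02016+0.000j on G[2,0]
C2: Y=0.000+0.01987j on G[1,2]
I1: z[1]−=0.057, z[2]+=0.057
C3: Y=0.000+0.0004173j on G[1,0]
R14: Y=0.007463+0.000j on G[2,1]
R15: Y=0.001147+0.000j on G[2,0]
I2: z[0]−=0.00684, z[1]+=0.00684
solve → V1=-0.001584+0.0009953j, V2=0.09948-0.002908j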